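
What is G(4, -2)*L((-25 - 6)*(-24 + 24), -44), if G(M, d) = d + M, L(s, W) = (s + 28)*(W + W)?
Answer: -4928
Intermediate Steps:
L(s, W) = 2*W*(28 + s) (L(s, W) = (28 + s)*(2*W) = 2*W*(28 + s))
G(M, d) = M + d
G(4, -2)*L((-25 - 6)*(-24 + 24), -44) = (4 - 2)*(2*(-44)*(28 + (-25 - 6)*(-24 + 24))) = 2*(2*(-44)*(28 - 31*0)) = 2*(2*(-44)*(28 + 0)) = 2*(2*(-44)*28) = 2*(-2464) = -4928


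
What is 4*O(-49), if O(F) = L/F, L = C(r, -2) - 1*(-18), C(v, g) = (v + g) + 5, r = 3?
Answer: -96/49 ≈ -1.9592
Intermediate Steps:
C(v, g) = 5 + g + v (C(v, g) = (g + v) + 5 = 5 + g + v)
L = 24 (L = (5 - 2 + 3) - 1*(-18) = 6 + 18 = 24)
O(F) = 24/F
4*O(-49) = 4*(24/(-49)) = 4*(24*(-1/49)) = 4*(-24/49) = -96/49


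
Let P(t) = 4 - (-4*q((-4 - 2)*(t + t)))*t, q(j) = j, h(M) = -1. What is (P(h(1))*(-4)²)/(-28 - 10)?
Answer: 352/19 ≈ 18.526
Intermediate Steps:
P(t) = 4 - 48*t² (P(t) = 4 - (-4*(-4 - 2)*(t + t))*t = 4 - (-(-24)*2*t)*t = 4 - (-(-48)*t)*t = 4 - 48*t*t = 4 - 48*t²)
(P(h(1))*(-4)²)/(-28 - 10) = ((4 - 48*(-1)²)*(-4)²)/(-28 - 10) = ((4 - 48*1)*16)/(-38) = ((4 - 48)*16)*(-1/38) = -44*16*(-1/38) = -704*(-1/38) = 352/19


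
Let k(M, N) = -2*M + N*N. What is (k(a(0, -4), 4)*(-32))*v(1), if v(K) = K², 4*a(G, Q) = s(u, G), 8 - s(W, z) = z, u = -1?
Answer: -384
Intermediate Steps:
s(W, z) = 8 - z
a(G, Q) = 2 - G/4 (a(G, Q) = (8 - G)/4 = 2 - G/4)
k(M, N) = N² - 2*M (k(M, N) = -2*M + N² = N² - 2*M)
(k(a(0, -4), 4)*(-32))*v(1) = ((4² - 2*(2 - ¼*0))*(-32))*1² = ((16 - 2*(2 + 0))*(-32))*1 = ((16 - 2*2)*(-32))*1 = ((16 - 4)*(-32))*1 = (12*(-32))*1 = -384*1 = -384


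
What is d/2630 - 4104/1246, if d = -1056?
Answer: -3027324/819245 ≈ -3.6953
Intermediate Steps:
d/2630 - 4104/1246 = -1056/2630 - 4104/1246 = -1056*1/2630 - 4104*1/1246 = -528/1315 - 2052/623 = -3027324/819245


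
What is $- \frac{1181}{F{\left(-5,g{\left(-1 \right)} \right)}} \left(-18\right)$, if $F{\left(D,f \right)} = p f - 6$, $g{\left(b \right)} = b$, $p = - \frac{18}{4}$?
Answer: $-14172$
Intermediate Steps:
$p = - \frac{9}{2}$ ($p = \left(-18\right) \frac{1}{4} = - \frac{9}{2} \approx -4.5$)
$F{\left(D,f \right)} = -6 - \frac{9 f}{2}$ ($F{\left(D,f \right)} = - \frac{9 f}{2} - 6 = -6 - \frac{9 f}{2}$)
$- \frac{1181}{F{\left(-5,g{\left(-1 \right)} \right)}} \left(-18\right) = - \frac{1181}{-6 - - \frac{9}{2}} \left(-18\right) = - \frac{1181}{-6 + \frac{9}{2}} \left(-18\right) = - \frac{1181}{- \frac{3}{2}} \left(-18\right) = \left(-1181\right) \left(- \frac{2}{3}\right) \left(-18\right) = \frac{2362}{3} \left(-18\right) = -14172$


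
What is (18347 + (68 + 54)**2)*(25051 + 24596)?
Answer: 1649819457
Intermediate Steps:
(18347 + (68 + 54)**2)*(25051 + 24596) = (18347 + 122**2)*49647 = (18347 + 14884)*49647 = 33231*49647 = 1649819457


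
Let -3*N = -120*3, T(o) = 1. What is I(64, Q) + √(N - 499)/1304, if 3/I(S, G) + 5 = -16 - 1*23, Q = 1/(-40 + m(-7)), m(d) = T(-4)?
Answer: -3/44 + I*√379/1304 ≈ -0.068182 + 0.014929*I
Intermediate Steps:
m(d) = 1
Q = -1/39 (Q = 1/(-40 + 1) = 1/(-39) = -1/39 ≈ -0.025641)
N = 120 (N = -(-40)*3 = -⅓*(-360) = 120)
I(S, G) = -3/44 (I(S, G) = 3/(-5 + (-16 - 1*23)) = 3/(-5 + (-16 - 23)) = 3/(-5 - 39) = 3/(-44) = 3*(-1/44) = -3/44)
I(64, Q) + √(N - 499)/1304 = -3/44 + √(120 - 499)/1304 = -3/44 + √(-379)*(1/1304) = -3/44 + (I*√379)*(1/1304) = -3/44 + I*√379/1304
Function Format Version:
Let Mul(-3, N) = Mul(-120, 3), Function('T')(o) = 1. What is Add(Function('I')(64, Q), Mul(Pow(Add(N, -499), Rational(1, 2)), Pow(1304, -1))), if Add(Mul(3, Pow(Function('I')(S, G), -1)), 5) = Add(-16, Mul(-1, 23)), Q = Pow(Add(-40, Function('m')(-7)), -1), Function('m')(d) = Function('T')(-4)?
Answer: Add(Rational(-3, 44), Mul(Rational(1, 1304), I, Pow(379, Rational(1, 2)))) ≈ Add(-0.068182, Mul(0.014929, I))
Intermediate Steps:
Function('m')(d) = 1
Q = Rational(-1, 39) (Q = Pow(Add(-40, 1), -1) = Pow(-39, -1) = Rational(-1, 39) ≈ -0.025641)
N = 120 (N = Mul(Rational(-1, 3), Mul(-120, 3)) = Mul(Rational(-1, 3), -360) = 120)
Function('I')(S, G) = Rational(-3, 44) (Function('I')(S, G) = Mul(3, Pow(Add(-5, Add(-16, Mul(-1, 23))), -1)) = Mul(3, Pow(Add(-5, Add(-16, -23)), -1)) = Mul(3, Pow(Add(-5, -39), -1)) = Mul(3, Pow(-44, -1)) = Mul(3, Rational(-1, 44)) = Rational(-3, 44))
Add(Function('I')(64, Q), Mul(Pow(Add(N, -499), Rational(1, 2)), Pow(1304, -1))) = Add(Rational(-3, 44), Mul(Pow(Add(120, -499), Rational(1, 2)), Pow(1304, -1))) = Add(Rational(-3, 44), Mul(Pow(-379, Rational(1, 2)), Rational(1, 1304))) = Add(Rational(-3, 44), Mul(Mul(I, Pow(379, Rational(1, 2))), Rational(1, 1304))) = Add(Rational(-3, 44), Mul(Rational(1, 1304), I, Pow(379, Rational(1, 2))))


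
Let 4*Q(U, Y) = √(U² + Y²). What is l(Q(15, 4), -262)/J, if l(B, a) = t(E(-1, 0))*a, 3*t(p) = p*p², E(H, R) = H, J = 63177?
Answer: 262/189531 ≈ 0.0013824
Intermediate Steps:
Q(U, Y) = √(U² + Y²)/4
t(p) = p³/3 (t(p) = (p*p²)/3 = p³/3)
l(B, a) = -a/3 (l(B, a) = ((⅓)*(-1)³)*a = ((⅓)*(-1))*a = -a/3)
l(Q(15, 4), -262)/J = -⅓*(-262)/63177 = (262/3)*(1/63177) = 262/189531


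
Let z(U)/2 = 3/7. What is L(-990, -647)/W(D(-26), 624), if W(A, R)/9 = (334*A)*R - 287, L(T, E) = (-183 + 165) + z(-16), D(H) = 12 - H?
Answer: -40/166309941 ≈ -2.4051e-7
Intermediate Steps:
z(U) = 6/7 (z(U) = 2*(3/7) = 6/7)
L(T, E) = -120/7 (L(T, E) = (-183 + 165) + 6/7 = -18 + 6/7 = -120/7)
W(A, R) = -2583 + 3006*A*R (W(A, R) = 9*((334*A)*R - 287) = 9*(334*A*R - 287) = 9*(-287 + 334*A*R) = -2583 + 3006*A*R)
L(-990, -647)/W(D(-26), 624) = -120/(7*(-2583 + 3006*(12 - 1*(-26))*624)) = -120/(7*(-2583 + 3006*(12 + 26)*624)) = -120/(7*(-2583 + 3006*38*624)) = -120/(7*(-2583 + 71278272)) = -120/7/71275689 = -120/7*1/71275689 = -40/166309941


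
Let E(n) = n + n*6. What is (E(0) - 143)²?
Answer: 20449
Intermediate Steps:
E(n) = 7*n (E(n) = n + 6*n = 7*n)
(E(0) - 143)² = (7*0 - 143)² = (0 - 143)² = (-143)² = 20449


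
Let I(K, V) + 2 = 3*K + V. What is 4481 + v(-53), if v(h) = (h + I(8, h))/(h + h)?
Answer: 237535/53 ≈ 4481.8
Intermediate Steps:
I(K, V) = -2 + V + 3*K (I(K, V) = -2 + (3*K + V) = -2 + (V + 3*K) = -2 + V + 3*K)
v(h) = (22 + 2*h)/(2*h) (v(h) = (h + (-2 + h + 3*8))/(h + h) = (h + (-2 + h + 24))/((2*h)) = (h + (22 + h))*(1/(2*h)) = (22 + 2*h)*(1/(2*h)) = (22 + 2*h)/(2*h))
4481 + v(-53) = 4481 + (11 - 53)/(-53) = 4481 - 1/53*(-42) = 4481 + 42/53 = 237535/53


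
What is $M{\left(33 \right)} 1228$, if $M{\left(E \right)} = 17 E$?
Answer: $688908$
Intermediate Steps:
$M{\left(33 \right)} 1228 = 17 \cdot 33 \cdot 1228 = 561 \cdot 1228 = 688908$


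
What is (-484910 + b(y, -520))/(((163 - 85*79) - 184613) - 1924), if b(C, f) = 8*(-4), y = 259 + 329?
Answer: 484942/193089 ≈ 2.5115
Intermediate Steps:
y = 588
b(C, f) = -32
(-484910 + b(y, -520))/(((163 - 85*79) - 184613) - 1924) = (-484910 - 32)/(((163 - 85*79) - 184613) - 1924) = -484942/(((163 - 6715) - 184613) - 1924) = -484942/((-6552 - 184613) - 1924) = -484942/(-191165 - 1924) = -484942/(-193089) = -484942*(-1/193089) = 484942/193089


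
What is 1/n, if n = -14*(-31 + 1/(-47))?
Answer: 47/20412 ≈ 0.0023026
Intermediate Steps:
n = 20412/47 (n = -14*(-31 - 1/47) = -14*(-1458/47) = 20412/47 ≈ 434.30)
1/n = 1/(20412/47) = 47/20412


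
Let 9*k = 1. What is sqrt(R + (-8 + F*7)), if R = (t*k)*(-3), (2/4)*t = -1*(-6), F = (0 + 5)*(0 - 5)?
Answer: I*sqrt(187) ≈ 13.675*I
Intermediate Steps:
k = 1/9 (k = (1/9)*1 = 1/9 ≈ 0.11111)
F = -25 (F = 5*(-5) = -25)
t = 12 (t = 2*(-1*(-6)) = 2*6 = 12)
R = -4 (R = (12*(1/9))*(-3) = (4/3)*(-3) = -4)
sqrt(R + (-8 + F*7)) = sqrt(-4 + (-8 - 25*7)) = sqrt(-4 + (-8 - 175)) = sqrt(-4 - 183) = sqrt(-187) = I*sqrt(187)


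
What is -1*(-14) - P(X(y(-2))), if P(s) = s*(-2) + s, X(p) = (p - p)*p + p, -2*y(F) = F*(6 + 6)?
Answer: 26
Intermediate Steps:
y(F) = -6*F (y(F) = -F*(6 + 6)/2 = -F*12/2 = -6*F)
X(p) = p (X(p) = 0*p + p = 0 + p = p)
P(s) = -s (P(s) = -2*s + s = -s)
-1*(-14) - P(X(y(-2))) = -1*(-14) - (-1)*(-6*(-2)) = 14 - (-1)*12 = 14 - 1*(-12) = 14 + 12 = 26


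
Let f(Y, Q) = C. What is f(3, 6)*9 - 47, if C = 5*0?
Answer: -47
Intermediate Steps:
C = 0
f(Y, Q) = 0
f(3, 6)*9 - 47 = 0*9 - 47 = 0 - 47 = -47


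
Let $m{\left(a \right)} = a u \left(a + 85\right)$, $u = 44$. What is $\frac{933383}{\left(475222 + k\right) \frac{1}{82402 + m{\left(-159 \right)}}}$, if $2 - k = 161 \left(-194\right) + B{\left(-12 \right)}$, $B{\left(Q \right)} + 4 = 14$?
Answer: $\frac{280064369299}{253224} \approx 1.106 \cdot 10^{6}$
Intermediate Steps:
$B{\left(Q \right)} = 10$ ($B{\left(Q \right)} = -4 + 14 = 10$)
$m{\left(a \right)} = a \left(3740 + 44 a\right)$ ($m{\left(a \right)} = a 44 \left(a + 85\right) = a 44 \left(85 + a\right) = a \left(3740 + 44 a\right)$)
$k = 31226$ ($k = 2 - \left(161 \left(-194\right) + 10\right) = 2 - \left(-31234 + 10\right) = 2 - -31224 = 2 + 31224 = 31226$)
$\frac{933383}{\left(475222 + k\right) \frac{1}{82402 + m{\left(-159 \right)}}} = \frac{933383}{\left(475222 + 31226\right) \frac{1}{82402 + 44 \left(-159\right) \left(85 - 159\right)}} = \frac{933383}{506448 \frac{1}{82402 + 44 \left(-159\right) \left(-74\right)}} = \frac{933383}{506448 \frac{1}{82402 + 517704}} = \frac{933383}{506448 \cdot \frac{1}{600106}} = \frac{933383}{\frac{253224}{300053}} = 933383 \cdot \frac{300053}{253224} = \frac{280064369299}{253224}$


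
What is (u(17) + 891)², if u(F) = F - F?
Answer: 793881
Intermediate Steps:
u(F) = 0
(u(17) + 891)² = (0 + 891)² = 891² = 793881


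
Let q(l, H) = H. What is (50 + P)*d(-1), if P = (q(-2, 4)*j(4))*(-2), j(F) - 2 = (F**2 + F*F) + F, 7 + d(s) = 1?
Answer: 1524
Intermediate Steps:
d(s) = -6 (d(s) = -7 + 1 = -6)
j(F) = 2 + F + 2*F**2 (j(F) = 2 + ((F**2 + F*F) + F) = 2 + ((F**2 + F**2) + F) = 2 + (2*F**2 + F) = 2 + (F + 2*F**2) = 2 + F + 2*F**2)
P = -304 (P = (4*(2 + 4 + 2*4**2))*(-2) = (4*(2 + 4 + 2*16))*(-2) = (4*(2 + 4 + 32))*(-2) = (4*38)*(-2) = 152*(-2) = -304)
(50 + P)*d(-1) = (50 - 304)*(-6) = -254*(-6) = 1524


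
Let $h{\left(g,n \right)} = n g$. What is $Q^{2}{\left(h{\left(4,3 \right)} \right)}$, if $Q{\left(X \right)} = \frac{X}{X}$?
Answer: $1$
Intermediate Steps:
$h{\left(g,n \right)} = g n$
$Q{\left(X \right)} = 1$
$Q^{2}{\left(h{\left(4,3 \right)} \right)} = 1^{2} = 1$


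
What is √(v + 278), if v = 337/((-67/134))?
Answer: 6*I*√11 ≈ 19.9*I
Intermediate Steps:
v = -674 (v = 337/((-67*1/134)) = 337/(-½) = 337*(-2) = -674)
√(v + 278) = √(-674 + 278) = √(-396) = 6*I*√11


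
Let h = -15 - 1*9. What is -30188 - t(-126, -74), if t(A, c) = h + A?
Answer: -30038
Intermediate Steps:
h = -24 (h = -15 - 9 = -24)
t(A, c) = -24 + A
-30188 - t(-126, -74) = -30188 - (-24 - 126) = -30188 - 1*(-150) = -30188 + 150 = -30038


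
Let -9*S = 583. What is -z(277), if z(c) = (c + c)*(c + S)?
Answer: -1058140/9 ≈ -1.1757e+5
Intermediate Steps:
S = -583/9 (S = -1/9*583 = -583/9 ≈ -64.778)
z(c) = 2*c*(-583/9 + c) (z(c) = (c + c)*(c - 583/9) = (2*c)*(-583/9 + c) = 2*c*(-583/9 + c))
-z(277) = -2*277*(-583 + 9*277)/9 = -2*277*(-583 + 2493)/9 = -2*277*1910/9 = -1*1058140/9 = -1058140/9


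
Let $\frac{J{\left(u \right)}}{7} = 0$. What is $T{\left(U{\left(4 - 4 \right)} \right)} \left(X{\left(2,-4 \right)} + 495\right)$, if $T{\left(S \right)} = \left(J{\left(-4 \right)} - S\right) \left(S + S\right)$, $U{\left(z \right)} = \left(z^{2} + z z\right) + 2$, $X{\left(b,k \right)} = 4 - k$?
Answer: $-4024$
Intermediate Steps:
$J{\left(u \right)} = 0$ ($J{\left(u \right)} = 7 \cdot 0 = 0$)
$U{\left(z \right)} = 2 + 2 z^{2}$ ($U{\left(z \right)} = \left(z^{2} + z^{2}\right) + 2 = 2 z^{2} + 2 = 2 + 2 z^{2}$)
$T{\left(S \right)} = - 2 S^{2}$ ($T{\left(S \right)} = \left(0 - S\right) \left(S + S\right) = - S 2 S = - 2 S^{2}$)
$T{\left(U{\left(4 - 4 \right)} \right)} \left(X{\left(2,-4 \right)} + 495\right) = - 2 \left(2 + 2 \left(4 - 4\right)^{2}\right)^{2} \left(\left(4 - -4\right) + 495\right) = - 2 \left(2 + 2 \left(4 - 4\right)^{2}\right)^{2} \left(\left(4 + 4\right) + 495\right) = - 2 \left(2 + 2 \cdot 0^{2}\right)^{2} \left(8 + 495\right) = - 2 \left(2 + 2 \cdot 0\right)^{2} \cdot 503 = - 2 \left(2 + 0\right)^{2} \cdot 503 = - 2 \cdot 2^{2} \cdot 503 = \left(-2\right) 4 \cdot 503 = \left(-8\right) 503 = -4024$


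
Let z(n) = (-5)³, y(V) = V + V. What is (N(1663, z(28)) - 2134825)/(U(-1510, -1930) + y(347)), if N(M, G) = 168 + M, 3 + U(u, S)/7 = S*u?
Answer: -2132994/20400773 ≈ -0.10455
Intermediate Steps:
U(u, S) = -21 + 7*S*u (U(u, S) = -21 + 7*(S*u) = -21 + 7*S*u)
y(V) = 2*V
z(n) = -125
(N(1663, z(28)) - 2134825)/(U(-1510, -1930) + y(347)) = ((168 + 1663) - 2134825)/((-21 + 7*(-1930)*(-1510)) + 2*347) = (1831 - 2134825)/((-21 + 20400100) + 694) = -2132994/(20400079 + 694) = -2132994/20400773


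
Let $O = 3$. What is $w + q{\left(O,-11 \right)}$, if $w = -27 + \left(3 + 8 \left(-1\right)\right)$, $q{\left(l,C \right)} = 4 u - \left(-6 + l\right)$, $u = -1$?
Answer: $-33$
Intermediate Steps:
$q{\left(l,C \right)} = 2 - l$ ($q{\left(l,C \right)} = 4 \left(-1\right) - \left(-6 + l\right) = -4 - \left(-6 + l\right) = 2 - l$)
$w = -32$ ($w = -27 + \left(3 - 8\right) = -27 - 5 = -32$)
$w + q{\left(O,-11 \right)} = -32 + \left(2 - 3\right) = -32 - 1 = -33$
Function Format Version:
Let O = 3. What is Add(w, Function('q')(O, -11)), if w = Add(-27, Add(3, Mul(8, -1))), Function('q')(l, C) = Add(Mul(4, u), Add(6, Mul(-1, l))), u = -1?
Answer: -33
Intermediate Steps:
Function('q')(l, C) = Add(2, Mul(-1, l)) (Function('q')(l, C) = Add(Mul(4, -1), Add(6, Mul(-1, l))) = Add(-4, Add(6, Mul(-1, l))) = Add(2, Mul(-1, l)))
w = -32 (w = Add(-27, Add(3, -8)) = Add(-27, -5) = -32)
Add(w, Function('q')(O, -11)) = Add(-32, Add(2, Mul(-1, 3))) = Add(-32, Add(2, -3)) = Add(-32, -1) = -33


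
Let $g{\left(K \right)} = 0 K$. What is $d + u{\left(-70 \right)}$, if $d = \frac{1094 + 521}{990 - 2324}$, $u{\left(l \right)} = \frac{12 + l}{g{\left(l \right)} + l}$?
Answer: $- \frac{17839}{46690} \approx -0.38207$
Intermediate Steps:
$g{\left(K \right)} = 0$
$u{\left(l \right)} = \frac{12 + l}{l}$ ($u{\left(l \right)} = \frac{12 + l}{0 + l} = \frac{12 + l}{l}$)
$d = - \frac{1615}{1334}$ ($d = \frac{1615}{-1334} = 1615 \left(- \frac{1}{1334}\right) = - \frac{1615}{1334} \approx -1.2106$)
$d + u{\left(-70 \right)} = - \frac{1615}{1334} + \frac{12 - 70}{-70} = - \frac{1615}{1334} - - \frac{29}{35} = - \frac{1615}{1334} + \frac{29}{35} = - \frac{17839}{46690}$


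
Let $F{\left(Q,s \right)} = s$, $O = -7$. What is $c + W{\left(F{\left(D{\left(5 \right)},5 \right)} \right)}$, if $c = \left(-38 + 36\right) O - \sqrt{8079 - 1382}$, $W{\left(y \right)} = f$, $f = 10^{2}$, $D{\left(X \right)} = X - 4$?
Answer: $114 - \sqrt{6697} \approx 32.165$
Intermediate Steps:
$D{\left(X \right)} = -4 + X$
$f = 100$
$W{\left(y \right)} = 100$
$c = 14 - \sqrt{6697}$ ($c = \left(-38 + 36\right) \left(-7\right) - \sqrt{8079 - 1382} = \left(-2\right) \left(-7\right) - \sqrt{6697} = 14 - \sqrt{6697} \approx -67.835$)
$c + W{\left(F{\left(D{\left(5 \right)},5 \right)} \right)} = \left(14 - \sqrt{6697}\right) + 100 = 114 - \sqrt{6697}$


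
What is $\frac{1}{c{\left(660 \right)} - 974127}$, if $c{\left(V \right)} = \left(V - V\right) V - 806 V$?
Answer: $- \frac{1}{1506087} \approx -6.6397 \cdot 10^{-7}$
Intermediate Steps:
$c{\left(V \right)} = - 806 V$ ($c{\left(V \right)} = 0 V - 806 V = 0 - 806 V = - 806 V$)
$\frac{1}{c{\left(660 \right)} - 974127} = \frac{1}{\left(-806\right) 660 - 974127} = \frac{1}{-531960 - 974127} = \frac{1}{-1506087} = - \frac{1}{1506087}$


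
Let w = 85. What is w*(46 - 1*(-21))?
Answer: 5695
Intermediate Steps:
w*(46 - 1*(-21)) = 85*(46 - 1*(-21)) = 85*(46 + 21) = 85*67 = 5695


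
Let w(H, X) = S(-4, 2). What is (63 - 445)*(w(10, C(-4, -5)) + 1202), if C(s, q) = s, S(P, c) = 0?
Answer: -459164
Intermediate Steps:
w(H, X) = 0
(63 - 445)*(w(10, C(-4, -5)) + 1202) = (63 - 445)*(0 + 1202) = -382*1202 = -459164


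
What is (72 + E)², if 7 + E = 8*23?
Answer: 62001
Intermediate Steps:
E = 177 (E = -7 + 8*23 = -7 + 184 = 177)
(72 + E)² = (72 + 177)² = 249² = 62001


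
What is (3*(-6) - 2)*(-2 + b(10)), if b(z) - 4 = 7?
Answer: -180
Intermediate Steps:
b(z) = 11 (b(z) = 4 + 7 = 11)
(3*(-6) - 2)*(-2 + b(10)) = (3*(-6) - 2)*(-2 + 11) = (-18 - 2)*9 = -20*9 = -180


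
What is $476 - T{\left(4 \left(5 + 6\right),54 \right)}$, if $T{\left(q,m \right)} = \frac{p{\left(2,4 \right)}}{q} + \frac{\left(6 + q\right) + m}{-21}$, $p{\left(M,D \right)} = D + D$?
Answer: $\frac{111058}{231} \approx 480.77$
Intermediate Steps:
$p{\left(M,D \right)} = 2 D$
$T{\left(q,m \right)} = - \frac{2}{7} + \frac{8}{q} - \frac{m}{21} - \frac{q}{21}$ ($T{\left(q,m \right)} = \frac{2 \cdot 4}{q} + \frac{\left(6 + q\right) + m}{-21} = \frac{8}{q} + \left(6 + m + q\right) \left(- \frac{1}{21}\right) = \frac{8}{q} - \left(\frac{2}{7} + \frac{m}{21} + \frac{q}{21}\right) = - \frac{2}{7} + \frac{8}{q} - \frac{m}{21} - \frac{q}{21}$)
$476 - T{\left(4 \left(5 + 6\right),54 \right)} = 476 - \frac{168 - 4 \left(5 + 6\right) \left(6 + 54 + 4 \left(5 + 6\right)\right)}{21 \cdot 4 \left(5 + 6\right)} = 476 - \frac{168 - 4 \cdot 11 \left(6 + 54 + 4 \cdot 11\right)}{21 \cdot 4 \cdot 11} = 476 - \frac{168 - 44 \left(6 + 54 + 44\right)}{21 \cdot 44} = 476 - \frac{1}{21} \cdot \frac{1}{44} \left(168 - 44 \cdot 104\right) = 476 - \frac{1}{21} \cdot \frac{1}{44} \left(168 - 4576\right) = 476 - \frac{1}{21} \cdot \frac{1}{44} \left(-4408\right) = 476 - - \frac{1102}{231} = 476 + \frac{1102}{231} = \frac{111058}{231}$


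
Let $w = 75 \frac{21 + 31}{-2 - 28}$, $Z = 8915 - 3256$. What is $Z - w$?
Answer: $5789$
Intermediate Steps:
$Z = 5659$ ($Z = 8915 - 3256 = 5659$)
$w = -130$ ($w = 75 \frac{52}{-30} = 75 \cdot 52 \left(- \frac{1}{30}\right) = 75 \left(- \frac{26}{15}\right) = -130$)
$Z - w = 5659 - -130 = 5659 + 130 = 5789$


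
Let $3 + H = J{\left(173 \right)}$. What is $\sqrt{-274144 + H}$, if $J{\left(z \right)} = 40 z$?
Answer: $i \sqrt{267227} \approx 516.94 i$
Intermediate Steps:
$H = 6917$ ($H = -3 + 40 \cdot 173 = -3 + 6920 = 6917$)
$\sqrt{-274144 + H} = \sqrt{-274144 + 6917} = \sqrt{-267227} = i \sqrt{267227}$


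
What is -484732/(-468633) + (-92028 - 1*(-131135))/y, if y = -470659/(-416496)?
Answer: 7633279835616964/220566339147 ≈ 34608.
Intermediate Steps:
y = 470659/416496 (y = -470659*(-1/416496) = 470659/416496 ≈ 1.1300)
-484732/(-468633) + (-92028 - 1*(-131135))/y = -484732/(-468633) + (-92028 - 1*(-131135))/(470659/416496) = -484732*(-1/468633) + (-92028 + 131135)*(416496/470659) = 484732/468633 + 39107*(416496/470659) = 484732/468633 + 16287909072/470659 = 7633279835616964/220566339147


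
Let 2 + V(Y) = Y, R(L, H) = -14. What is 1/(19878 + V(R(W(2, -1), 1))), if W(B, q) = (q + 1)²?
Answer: 1/19862 ≈ 5.0347e-5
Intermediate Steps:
W(B, q) = (1 + q)²
V(Y) = -2 + Y
1/(19878 + V(R(W(2, -1), 1))) = 1/(19878 + (-2 - 14)) = 1/(19878 - 16) = 1/19862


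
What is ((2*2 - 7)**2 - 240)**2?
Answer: 53361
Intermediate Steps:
((2*2 - 7)**2 - 240)**2 = ((4 - 7)**2 - 240)**2 = ((-3)**2 - 240)**2 = (9 - 240)**2 = (-231)**2 = 53361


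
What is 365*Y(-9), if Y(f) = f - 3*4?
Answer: -7665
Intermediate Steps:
Y(f) = -12 + f (Y(f) = f - 1*12 = f - 12 = -12 + f)
365*Y(-9) = 365*(-12 - 9) = 365*(-21) = -7665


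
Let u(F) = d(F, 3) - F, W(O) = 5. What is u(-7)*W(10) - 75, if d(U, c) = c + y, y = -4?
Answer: -45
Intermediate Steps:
d(U, c) = -4 + c (d(U, c) = c - 4 = -4 + c)
u(F) = -1 - F (u(F) = (-4 + 3) - F = -1 - F)
u(-7)*W(10) - 75 = (-1 - 1*(-7))*5 - 75 = (-1 + 7)*5 - 75 = 6*5 - 75 = 30 - 75 = -45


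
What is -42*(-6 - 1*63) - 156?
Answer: 2742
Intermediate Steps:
-42*(-6 - 1*63) - 156 = -42*(-6 - 63) - 156 = -42*(-69) - 156 = 2898 - 156 = 2742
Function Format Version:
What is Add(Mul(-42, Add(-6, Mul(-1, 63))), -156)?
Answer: 2742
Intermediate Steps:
Add(Mul(-42, Add(-6, Mul(-1, 63))), -156) = Add(Mul(-42, Add(-6, -63)), -156) = Add(Mul(-42, -69), -156) = Add(2898, -156) = 2742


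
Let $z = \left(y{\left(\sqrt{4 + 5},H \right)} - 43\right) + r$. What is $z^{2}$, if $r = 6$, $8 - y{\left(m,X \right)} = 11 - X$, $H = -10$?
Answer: $2500$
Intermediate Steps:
$y{\left(m,X \right)} = -3 + X$ ($y{\left(m,X \right)} = 8 - \left(11 - X\right) = 8 + \left(-11 + X\right) = -3 + X$)
$z = -50$ ($z = \left(\left(-3 - 10\right) - 43\right) + 6 = \left(-13 - 43\right) + 6 = -56 + 6 = -50$)
$z^{2} = \left(-50\right)^{2} = 2500$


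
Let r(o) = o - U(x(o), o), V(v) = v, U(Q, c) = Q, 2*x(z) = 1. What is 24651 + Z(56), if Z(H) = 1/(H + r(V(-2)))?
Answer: 2637659/107 ≈ 24651.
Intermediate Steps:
x(z) = ½ (x(z) = (½)*1 = ½)
r(o) = -½ + o (r(o) = o - 1*½ = o - ½ = -½ + o)
Z(H) = 1/(-5/2 + H) (Z(H) = 1/(H + (-½ - 2)) = 1/(H - 5/2) = 1/(-5/2 + H))
24651 + Z(56) = 24651 + 2/(-5 + 2*56) = 24651 + 2/(-5 + 112) = 24651 + 2/107 = 2637659/107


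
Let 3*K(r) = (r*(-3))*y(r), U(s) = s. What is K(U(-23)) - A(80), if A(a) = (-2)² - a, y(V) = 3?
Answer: 145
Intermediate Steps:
A(a) = 4 - a
K(r) = -3*r (K(r) = ((r*(-3))*3)/3 = (-3*r*3)/3 = (-9*r)/3 = -3*r)
K(U(-23)) - A(80) = -3*(-23) - (4 - 1*80) = 69 - (4 - 80) = 69 - 1*(-76) = 69 + 76 = 145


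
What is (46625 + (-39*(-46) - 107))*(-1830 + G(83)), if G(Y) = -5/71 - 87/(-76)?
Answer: -119196368874/1349 ≈ -8.8359e+7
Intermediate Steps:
G(Y) = 5797/5396 (G(Y) = -5*1/71 - 87*(-1/76) = -5/71 + 87/76 = 5797/5396)
(46625 + (-39*(-46) - 107))*(-1830 + G(83)) = (46625 + (-39*(-46) - 107))*(-1830 + 5797/5396) = (46625 + (1794 - 107))*(-9868883/5396) = (46625 + 1687)*(-9868883/5396) = 48312*(-9868883/5396) = -119196368874/1349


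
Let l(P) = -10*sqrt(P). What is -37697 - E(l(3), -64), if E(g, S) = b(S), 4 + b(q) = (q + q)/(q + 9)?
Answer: -2073243/55 ≈ -37695.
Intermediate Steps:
b(q) = -4 + 2*q/(9 + q) (b(q) = -4 + (q + q)/(q + 9) = -4 + (2*q)/(9 + q) = -4 + 2*q/(9 + q))
E(g, S) = 2*(-18 - S)/(9 + S)
-37697 - E(l(3), -64) = -37697 - 2*(-18 - 1*(-64))/(9 - 64) = -37697 - 2*(-18 + 64)/(-55) = -37697 - 2*(-1)*46/55 = -37697 - 1*(-92/55) = -37697 + 92/55 = -2073243/55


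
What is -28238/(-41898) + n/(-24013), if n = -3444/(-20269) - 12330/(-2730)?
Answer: 625170242230126/927862093581423 ≈ 0.67377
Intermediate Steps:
n = 8643963/1844479 (n = -3444*(-1/20269) - 12330*(-1/2730) = 3444/20269 + 411/91 = 8643963/1844479 ≈ 4.6864)
-28238/(-41898) + n/(-24013) = -28238/(-41898) + (8643963/1844479)/(-24013) = -28238*(-1/41898) + (8643963/1844479)*(-1/24013) = 14119/20949 - 8643963/44291474227 = 625170242230126/927862093581423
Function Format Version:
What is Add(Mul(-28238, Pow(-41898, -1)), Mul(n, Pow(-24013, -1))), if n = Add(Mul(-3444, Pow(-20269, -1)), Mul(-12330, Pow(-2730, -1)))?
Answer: Rational(625170242230126, 927862093581423) ≈ 0.67377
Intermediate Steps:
n = Rational(8643963, 1844479) (n = Add(Mul(-3444, Rational(-1, 20269)), Mul(-12330, Rational(-1, 2730))) = Add(Rational(3444, 20269), Rational(411, 91)) = Rational(8643963, 1844479) ≈ 4.6864)
Add(Mul(-28238, Pow(-41898, -1)), Mul(n, Pow(-24013, -1))) = Add(Mul(-28238, Pow(-41898, -1)), Mul(Rational(8643963, 1844479), Pow(-24013, -1))) = Add(Mul(-28238, Rational(-1, 41898)), Mul(Rational(8643963, 1844479), Rational(-1, 24013))) = Add(Rational(14119, 20949), Rational(-8643963, 44291474227)) = Rational(625170242230126, 927862093581423)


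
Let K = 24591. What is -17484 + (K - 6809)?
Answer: 298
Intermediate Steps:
-17484 + (K - 6809) = -17484 + (24591 - 6809) = -17484 + 17782 = 298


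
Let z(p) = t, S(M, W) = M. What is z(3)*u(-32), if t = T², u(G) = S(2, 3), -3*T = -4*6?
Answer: 128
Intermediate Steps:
T = 8 (T = -(-4)*6/3 = -⅓*(-24) = 8)
u(G) = 2
t = 64 (t = 8² = 64)
z(p) = 64
z(3)*u(-32) = 64*2 = 128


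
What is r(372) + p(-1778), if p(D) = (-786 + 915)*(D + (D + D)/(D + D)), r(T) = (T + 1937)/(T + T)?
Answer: -170547043/744 ≈ -2.2923e+5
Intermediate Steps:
r(T) = (1937 + T)/(2*T) (r(T) = (1937 + T)/((2*T)) = (1937 + T)*(1/(2*T)) = (1937 + T)/(2*T))
p(D) = 129 + 129*D (p(D) = 129*(D + (2*D)/((2*D))) = 129*(D + (2*D)*(1/(2*D))) = 129*(D + 1) = 129*(1 + D) = 129 + 129*D)
r(372) + p(-1778) = (½)*(1937 + 372)/372 + (129 + 129*(-1778)) = (½)*(1/372)*2309 + (129 - 229362) = 2309/744 - 229233 = -170547043/744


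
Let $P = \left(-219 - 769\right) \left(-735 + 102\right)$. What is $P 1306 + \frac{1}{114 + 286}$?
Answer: $\frac{326711049601}{400} \approx 8.1678 \cdot 10^{8}$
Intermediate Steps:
$P = 625404$ ($P = \left(-988\right) \left(-633\right) = 625404$)
$P 1306 + \frac{1}{114 + 286} = 625404 \cdot 1306 + \frac{1}{114 + 286} = 816777624 + \frac{1}{400} = \frac{326711049601}{400}$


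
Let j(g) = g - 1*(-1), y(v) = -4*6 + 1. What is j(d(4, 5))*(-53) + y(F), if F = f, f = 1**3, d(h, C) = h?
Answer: -288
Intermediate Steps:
f = 1
F = 1
y(v) = -23 (y(v) = -24 + 1 = -23)
j(g) = 1 + g (j(g) = g + 1 = 1 + g)
j(d(4, 5))*(-53) + y(F) = (1 + 4)*(-53) - 23 = 5*(-53) - 23 = -265 - 23 = -288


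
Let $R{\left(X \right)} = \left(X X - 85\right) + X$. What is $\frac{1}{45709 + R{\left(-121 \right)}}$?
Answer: $\frac{1}{60144} \approx 1.6627 \cdot 10^{-5}$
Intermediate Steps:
$R{\left(X \right)} = -85 + X + X^{2}$ ($R{\left(X \right)} = \left(X^{2} - 85\right) + X = \left(-85 + X^{2}\right) + X = -85 + X + X^{2}$)
$\frac{1}{45709 + R{\left(-121 \right)}} = \frac{1}{45709 - \left(206 - 14641\right)} = \frac{1}{45709 - -14435} = \frac{1}{45709 + 14435} = \frac{1}{60144}$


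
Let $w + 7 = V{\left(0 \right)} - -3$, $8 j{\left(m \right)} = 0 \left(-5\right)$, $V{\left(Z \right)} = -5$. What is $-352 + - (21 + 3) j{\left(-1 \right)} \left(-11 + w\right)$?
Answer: $-352$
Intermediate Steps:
$j{\left(m \right)} = 0$ ($j{\left(m \right)} = \frac{0 \left(-5\right)}{8} = \frac{1}{8} \cdot 0 = 0$)
$w = -9$ ($w = -7 - 2 = -9$)
$-352 + - (21 + 3) j{\left(-1 \right)} \left(-11 + w\right) = -352 + - (21 + 3) 0 \left(-11 - 9\right) = -352 + \left(-1\right) 24 \cdot 0 \left(-20\right) = -352 - 0 = -352 + 0 = -352$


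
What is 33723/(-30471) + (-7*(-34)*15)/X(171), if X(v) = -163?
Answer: -38092773/1655591 ≈ -23.009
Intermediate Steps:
33723/(-30471) + (-7*(-34)*15)/X(171) = 33723/(-30471) + (-7*(-34)*15)/(-163) = 33723*(-1/30471) + (238*15)*(-1/163) = -11241/10157 + 3570*(-1/163) = -11241/10157 - 3570/163 = -38092773/1655591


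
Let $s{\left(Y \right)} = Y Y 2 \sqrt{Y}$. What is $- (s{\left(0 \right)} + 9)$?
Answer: $-9$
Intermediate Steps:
$s{\left(Y \right)} = 2 Y^{\frac{5}{2}}$ ($s{\left(Y \right)} = Y^{2} \cdot 2 \sqrt{Y} = 2 Y^{\frac{5}{2}}$)
$- (s{\left(0 \right)} + 9) = - (2 \cdot 0^{\frac{5}{2}} + 9) = - (2 \cdot 0 + 9) = - (0 + 9) = \left(-1\right) 9 = -9$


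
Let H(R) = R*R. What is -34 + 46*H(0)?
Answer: -34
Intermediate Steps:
H(R) = R**2
-34 + 46*H(0) = -34 + 46*0**2 = -34 + 46*0 = -34 + 0 = -34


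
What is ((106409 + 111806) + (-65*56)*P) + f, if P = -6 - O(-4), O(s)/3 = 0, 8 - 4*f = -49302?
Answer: 504765/2 ≈ 2.5238e+5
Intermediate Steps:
f = 24655/2 (f = 2 - 1/4*(-49302) = 2 + 24651/2 = 24655/2 ≈ 12328.)
O(s) = 0 (O(s) = 3*0 = 0)
P = -6 (P = -6 - 1*0 = -6 + 0 = -6)
((106409 + 111806) + (-65*56)*P) + f = ((106409 + 111806) - 65*56*(-6)) + 24655/2 = (218215 - 3640*(-6)) + 24655/2 = (218215 + 21840) + 24655/2 = 240055 + 24655/2 = 504765/2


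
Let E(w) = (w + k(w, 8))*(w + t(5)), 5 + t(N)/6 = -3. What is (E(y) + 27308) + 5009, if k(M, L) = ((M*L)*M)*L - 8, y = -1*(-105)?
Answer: 40257046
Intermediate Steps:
t(N) = -48 (t(N) = -30 + 6*(-3) = -30 - 18 = -48)
y = 105
k(M, L) = -8 + L²*M² (k(M, L) = ((L*M)*M)*L - 8 = (L*M²)*L - 8 = L²*M² - 8 = -8 + L²*M²)
E(w) = (-48 + w)*(-8 + w + 64*w²) (E(w) = (w + (-8 + 8²*w²))*(w - 48) = (w + (-8 + 64*w²))*(-48 + w) = (-8 + w + 64*w²)*(-48 + w) = (-48 + w)*(-8 + w + 64*w²))
(E(y) + 27308) + 5009 = ((384 - 3071*105² - 56*105 + 64*105³) + 27308) + 5009 = ((384 - 3071*11025 - 5880 + 64*1157625) + 27308) + 5009 = ((384 - 33857775 - 5880 + 74088000) + 27308) + 5009 = (40224729 + 27308) + 5009 = 40252037 + 5009 = 40257046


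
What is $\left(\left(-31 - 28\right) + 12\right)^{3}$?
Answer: $-103823$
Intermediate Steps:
$\left(\left(-31 - 28\right) + 12\right)^{3} = \left(-59 + 12\right)^{3} = \left(-47\right)^{3} = -103823$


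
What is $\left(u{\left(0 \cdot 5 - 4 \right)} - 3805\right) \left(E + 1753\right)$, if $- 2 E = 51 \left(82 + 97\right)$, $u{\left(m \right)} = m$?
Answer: $\frac{21418007}{2} \approx 1.0709 \cdot 10^{7}$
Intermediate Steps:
$E = - \frac{9129}{2}$ ($E = - \frac{51 \left(82 + 97\right)}{2} = - \frac{51 \cdot 179}{2} = \left(- \frac{1}{2}\right) 9129 = - \frac{9129}{2} \approx -4564.5$)
$\left(u{\left(0 \cdot 5 - 4 \right)} - 3805\right) \left(E + 1753\right) = \left(\left(0 \cdot 5 - 4\right) - 3805\right) \left(- \frac{9129}{2} + 1753\right) = \left(\left(0 - 4\right) - 3805\right) \left(- \frac{5623}{2}\right) = \left(-4 - 3805\right) \left(- \frac{5623}{2}\right) = \left(-3809\right) \left(- \frac{5623}{2}\right) = \frac{21418007}{2}$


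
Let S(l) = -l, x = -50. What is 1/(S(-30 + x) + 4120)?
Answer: 1/4200 ≈ 0.00023810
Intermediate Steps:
1/(S(-30 + x) + 4120) = 1/(-(-30 - 50) + 4120) = 1/(-1*(-80) + 4120) = 1/(80 + 4120) = 1/4200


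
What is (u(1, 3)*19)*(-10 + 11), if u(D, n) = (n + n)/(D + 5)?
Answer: 19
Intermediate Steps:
u(D, n) = 2*n/(5 + D) (u(D, n) = (2*n)/(5 + D) = 2*n/(5 + D))
(u(1, 3)*19)*(-10 + 11) = ((2*3/(5 + 1))*19)*(-10 + 11) = ((2*3/6)*19)*1 = ((2*3*(⅙))*19)*1 = (1*19)*1 = 19*1 = 19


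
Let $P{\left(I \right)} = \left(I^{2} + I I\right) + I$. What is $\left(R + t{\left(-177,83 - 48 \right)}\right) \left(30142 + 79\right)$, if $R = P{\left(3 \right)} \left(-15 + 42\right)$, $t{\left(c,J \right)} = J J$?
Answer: $54156032$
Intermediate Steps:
$P{\left(I \right)} = I + 2 I^{2}$ ($P{\left(I \right)} = \left(I^{2} + I^{2}\right) + I = 2 I^{2} + I = I + 2 I^{2}$)
$t{\left(c,J \right)} = J^{2}$
$R = 567$ ($R = 3 \left(1 + 2 \cdot 3\right) \left(-15 + 42\right) = 3 \left(1 + 6\right) 27 = 3 \cdot 7 \cdot 27 = 21 \cdot 27 = 567$)
$\left(R + t{\left(-177,83 - 48 \right)}\right) \left(30142 + 79\right) = \left(567 + \left(83 - 48\right)^{2}\right) \left(30142 + 79\right) = \left(567 + 35^{2}\right) 30221 = \left(567 + 1225\right) 30221 = 1792 \cdot 30221 = 54156032$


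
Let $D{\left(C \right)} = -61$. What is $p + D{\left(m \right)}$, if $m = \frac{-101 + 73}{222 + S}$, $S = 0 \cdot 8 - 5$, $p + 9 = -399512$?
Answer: $-399582$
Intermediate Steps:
$p = -399521$ ($p = -9 - 399512 = -399521$)
$S = -5$ ($S = 0 - 5 = -5$)
$m = - \frac{4}{31}$ ($m = \frac{-101 + 73}{222 - 5} = - \frac{28}{217} = \left(-28\right) \frac{1}{217} = - \frac{4}{31} \approx -0.12903$)
$p + D{\left(m \right)} = -399521 - 61 = -399582$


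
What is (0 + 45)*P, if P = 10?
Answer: 450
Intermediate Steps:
(0 + 45)*P = (0 + 45)*10 = 45*10 = 450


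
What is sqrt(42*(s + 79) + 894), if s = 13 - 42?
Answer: sqrt(2994) ≈ 54.717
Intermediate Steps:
s = -29
sqrt(42*(s + 79) + 894) = sqrt(42*(-29 + 79) + 894) = sqrt(42*50 + 894) = sqrt(2100 + 894) = sqrt(2994)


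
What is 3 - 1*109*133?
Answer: -14494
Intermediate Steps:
3 - 1*109*133 = 3 - 109*133 = 3 - 14497 = -14494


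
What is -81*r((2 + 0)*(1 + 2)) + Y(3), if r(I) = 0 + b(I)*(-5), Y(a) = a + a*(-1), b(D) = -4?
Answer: -1620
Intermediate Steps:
Y(a) = 0 (Y(a) = a - a = 0)
r(I) = 20 (r(I) = 0 - 4*(-5) = 0 + 20 = 20)
-81*r((2 + 0)*(1 + 2)) + Y(3) = -81*20 + 0 = -1620 + 0 = -1620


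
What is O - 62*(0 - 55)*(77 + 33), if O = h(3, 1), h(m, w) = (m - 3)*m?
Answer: 375100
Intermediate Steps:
h(m, w) = m*(-3 + m) (h(m, w) = (-3 + m)*m = m*(-3 + m))
O = 0 (O = 3*(-3 + 3) = 3*0 = 0)
O - 62*(0 - 55)*(77 + 33) = 0 - 62*(0 - 55)*(77 + 33) = 0 - (-3410)*110 = 0 - 62*(-6050) = 0 + 375100 = 375100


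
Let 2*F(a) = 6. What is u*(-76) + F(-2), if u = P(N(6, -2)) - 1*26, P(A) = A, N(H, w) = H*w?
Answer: 2891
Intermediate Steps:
F(a) = 3 (F(a) = (½)*6 = 3)
u = -38 (u = 6*(-2) - 1*26 = -12 - 26 = -38)
u*(-76) + F(-2) = -38*(-76) + 3 = 2888 + 3 = 2891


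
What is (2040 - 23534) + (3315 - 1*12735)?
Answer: -30914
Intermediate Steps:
(2040 - 23534) + (3315 - 1*12735) = -21494 + (3315 - 12735) = -21494 - 9420 = -30914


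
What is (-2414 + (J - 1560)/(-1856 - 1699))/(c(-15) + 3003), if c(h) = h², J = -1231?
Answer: -8578979/11475540 ≈ -0.74759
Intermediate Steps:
(-2414 + (J - 1560)/(-1856 - 1699))/(c(-15) + 3003) = (-2414 + (-1231 - 1560)/(-1856 - 1699))/((-15)² + 3003) = (-2414 - 2791/(-3555))/(225 + 3003) = (-2414 - 2791*(-1/3555))/3228 = (-2414 + 2791/3555)*(1/3228) = -8578979/3555*1/3228 = -8578979/11475540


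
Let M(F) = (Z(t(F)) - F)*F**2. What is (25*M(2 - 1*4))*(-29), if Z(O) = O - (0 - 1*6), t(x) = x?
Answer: -17400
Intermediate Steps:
Z(O) = 6 + O (Z(O) = O - (0 - 6) = O - 1*(-6) = O + 6 = 6 + O)
M(F) = 6*F**2 (M(F) = ((6 + F) - F)*F**2 = 6*F**2)
(25*M(2 - 1*4))*(-29) = (25*(6*(2 - 1*4)**2))*(-29) = (25*(6*(2 - 4)**2))*(-29) = (25*(6*(-2)**2))*(-29) = (25*(6*4))*(-29) = (25*24)*(-29) = 600*(-29) = -17400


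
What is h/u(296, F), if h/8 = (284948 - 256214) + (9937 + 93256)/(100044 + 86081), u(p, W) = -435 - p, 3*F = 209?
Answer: -42785751544/136057375 ≈ -314.47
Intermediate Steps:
F = 209/3 (F = (⅓)*209 = 209/3 ≈ 69.667)
h = 42785751544/186125 (h = 8*((284948 - 256214) + (9937 + 93256)/(100044 + 86081)) = 8*(28734 + 103193/186125) = 8*(5348218943/186125) = 42785751544/186125 ≈ 2.2988e+5)
h/u(296, F) = 42785751544/(186125*(-435 - 1*296)) = 42785751544/(186125*(-435 - 296)) = (42785751544/186125)/(-731) = (42785751544/186125)*(-1/731) = -42785751544/136057375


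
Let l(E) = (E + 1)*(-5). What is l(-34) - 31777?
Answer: -31612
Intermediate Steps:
l(E) = -5 - 5*E (l(E) = (1 + E)*(-5) = -5 - 5*E)
l(-34) - 31777 = (-5 - 5*(-34)) - 31777 = (-5 + 170) - 31777 = 165 - 31777 = -31612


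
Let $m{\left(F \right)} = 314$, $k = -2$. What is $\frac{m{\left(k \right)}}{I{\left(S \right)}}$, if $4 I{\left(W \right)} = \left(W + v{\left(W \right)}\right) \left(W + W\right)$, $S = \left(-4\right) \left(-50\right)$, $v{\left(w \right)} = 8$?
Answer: $\frac{157}{10400} \approx 0.015096$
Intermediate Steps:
$S = 200$
$I{\left(W \right)} = \frac{W \left(8 + W\right)}{2}$ ($I{\left(W \right)} = \frac{\left(W + 8\right) \left(W + W\right)}{4} = \frac{\left(8 + W\right) 2 W}{4} = \frac{2 W \left(8 + W\right)}{4} = \frac{W \left(8 + W\right)}{2}$)
$\frac{m{\left(k \right)}}{I{\left(S \right)}} = \frac{314}{\frac{1}{2} \cdot 200 \left(8 + 200\right)} = \frac{314}{\frac{1}{2} \cdot 200 \cdot 208} = \frac{314}{20800} = 314 \cdot \frac{1}{20800} = \frac{157}{10400}$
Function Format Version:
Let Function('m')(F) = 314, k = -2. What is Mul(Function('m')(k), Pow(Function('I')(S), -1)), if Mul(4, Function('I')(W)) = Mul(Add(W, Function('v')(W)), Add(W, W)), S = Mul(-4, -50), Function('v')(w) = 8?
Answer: Rational(157, 10400) ≈ 0.015096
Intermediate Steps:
S = 200
Function('I')(W) = Mul(Rational(1, 2), W, Add(8, W)) (Function('I')(W) = Mul(Rational(1, 4), Mul(Add(W, 8), Add(W, W))) = Mul(Rational(1, 4), Mul(Add(8, W), Mul(2, W))) = Mul(Rational(1, 4), Mul(2, W, Add(8, W))) = Mul(Rational(1, 2), W, Add(8, W)))
Mul(Function('m')(k), Pow(Function('I')(S), -1)) = Mul(314, Pow(Mul(Rational(1, 2), 200, Add(8, 200)), -1)) = Mul(314, Pow(Mul(Rational(1, 2), 200, 208), -1)) = Mul(314, Pow(20800, -1)) = Mul(314, Rational(1, 20800)) = Rational(157, 10400)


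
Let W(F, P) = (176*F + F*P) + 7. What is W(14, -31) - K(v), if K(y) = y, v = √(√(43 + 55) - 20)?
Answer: 2037 - √(-20 + 7*√2) ≈ 2037.0 - 3.1781*I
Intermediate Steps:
W(F, P) = 7 + 176*F + F*P
v = √(-20 + 7*√2) (v = √(√98 - 20) = √(7*√2 - 20) = √(-20 + 7*√2) ≈ 3.1781*I)
W(14, -31) - K(v) = (7 + 176*14 + 14*(-31)) - √(-20 + 7*√2) = (7 + 2464 - 434) - √(-20 + 7*√2) = 2037 - √(-20 + 7*√2)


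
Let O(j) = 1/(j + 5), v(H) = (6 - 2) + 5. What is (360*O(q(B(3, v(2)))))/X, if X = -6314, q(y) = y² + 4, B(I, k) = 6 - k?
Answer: -10/3157 ≈ -0.0031676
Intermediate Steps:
v(H) = 9 (v(H) = 4 + 5 = 9)
q(y) = 4 + y²
O(j) = 1/(5 + j)
(360*O(q(B(3, v(2)))))/X = (360/(5 + (4 + (6 - 1*9)²)))/(-6314) = (360/(5 + (4 + (6 - 9)²)))*(-1/6314) = (360/(5 + (4 + (-3)²)))*(-1/6314) = (360/(5 + (4 + 9)))*(-1/6314) = (360/(5 + 13))*(-1/6314) = (360/18)*(-1/6314) = (360*(1/18))*(-1/6314) = 20*(-1/6314) = -10/3157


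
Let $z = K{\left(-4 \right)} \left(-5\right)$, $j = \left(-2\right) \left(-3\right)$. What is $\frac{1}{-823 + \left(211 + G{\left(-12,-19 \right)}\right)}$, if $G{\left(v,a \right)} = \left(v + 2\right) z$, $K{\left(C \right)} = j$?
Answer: $- \frac{1}{312} \approx -0.0032051$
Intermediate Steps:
$j = 6$
$K{\left(C \right)} = 6$
$z = -30$ ($z = 6 \left(-5\right) = -30$)
$G{\left(v,a \right)} = -60 - 30 v$ ($G{\left(v,a \right)} = \left(v + 2\right) \left(-30\right) = \left(2 + v\right) \left(-30\right) = -60 - 30 v$)
$\frac{1}{-823 + \left(211 + G{\left(-12,-19 \right)}\right)} = \frac{1}{-823 + \left(211 - -300\right)} = \frac{1}{-823 + \left(211 + \left(-60 + 360\right)\right)} = \frac{1}{-823 + \left(211 + 300\right)} = \frac{1}{-823 + 511} = \frac{1}{-312} = - \frac{1}{312}$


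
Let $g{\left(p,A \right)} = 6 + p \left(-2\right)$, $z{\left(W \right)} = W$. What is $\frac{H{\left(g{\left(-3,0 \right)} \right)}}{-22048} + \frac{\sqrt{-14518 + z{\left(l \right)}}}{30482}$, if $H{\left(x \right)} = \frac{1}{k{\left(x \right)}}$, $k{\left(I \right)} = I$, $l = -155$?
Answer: $- \frac{1}{264576} + \frac{i \sqrt{14673}}{30482} \approx -3.7796 \cdot 10^{-6} + 0.0039739 i$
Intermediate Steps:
$g{\left(p,A \right)} = 6 - 2 p$
$H{\left(x \right)} = \frac{1}{x}$
$\frac{H{\left(g{\left(-3,0 \right)} \right)}}{-22048} + \frac{\sqrt{-14518 + z{\left(l \right)}}}{30482} = \frac{1}{\left(6 - -6\right) \left(-22048\right)} + \frac{\sqrt{-14518 - 155}}{30482} = \frac{1}{6 + 6} \left(- \frac{1}{22048}\right) + \sqrt{-14673} \cdot \frac{1}{30482} = \frac{1}{12} \left(- \frac{1}{22048}\right) + i \sqrt{14673} \cdot \frac{1}{30482} = \frac{1}{12} \left(- \frac{1}{22048}\right) + \frac{i \sqrt{14673}}{30482} = - \frac{1}{264576} + \frac{i \sqrt{14673}}{30482}$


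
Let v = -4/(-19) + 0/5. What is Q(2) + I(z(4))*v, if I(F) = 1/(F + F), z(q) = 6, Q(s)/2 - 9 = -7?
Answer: 229/57 ≈ 4.0175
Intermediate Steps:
Q(s) = 4 (Q(s) = 18 + 2*(-7) = 18 - 14 = 4)
v = 4/19 (v = -4*(-1/19) + 0*(1/5) = 4/19 + 0 = 4/19 ≈ 0.21053)
I(F) = 1/(2*F)
Q(2) + I(z(4))*v = 4 + ((1/2)/6)*(4/19) = 4 + ((1/2)*(1/6))*(4/19) = 4 + (1/12)*(4/19) = 4 + 1/57 = 229/57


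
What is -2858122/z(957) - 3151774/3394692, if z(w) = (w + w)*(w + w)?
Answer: -147560001062/86361813153 ≈ -1.7086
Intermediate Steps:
z(w) = 4*w**2 (z(w) = (2*w)*(2*w) = 4*w**2)
-2858122/z(957) - 3151774/3394692 = -2858122/(4*957**2) - 3151774/3394692 = -2858122/(4*915849) - 3151774*1/3394692 = -2858122/3663396 - 1575887/1697346 = -2858122*1/3663396 - 1575887/1697346 = -1429061/1831698 - 1575887/1697346 = -147560001062/86361813153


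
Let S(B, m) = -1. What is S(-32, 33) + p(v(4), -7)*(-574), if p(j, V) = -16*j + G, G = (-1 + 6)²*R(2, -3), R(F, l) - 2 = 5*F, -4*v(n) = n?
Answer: -181385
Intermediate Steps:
v(n) = -n/4
R(F, l) = 2 + 5*F
G = 300 (G = (-1 + 6)²*(2 + 5*2) = 5²*(2 + 10) = 25*12 = 300)
p(j, V) = 300 - 16*j (p(j, V) = -16*j + 300 = 300 - 16*j)
S(-32, 33) + p(v(4), -7)*(-574) = -1 + (300 - (-4)*4)*(-574) = -1 + (300 - 16*(-1))*(-574) = -1 + (300 + 16)*(-574) = -1 + 316*(-574) = -1 - 181384 = -181385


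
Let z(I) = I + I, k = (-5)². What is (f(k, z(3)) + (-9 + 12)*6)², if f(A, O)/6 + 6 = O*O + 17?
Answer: 90000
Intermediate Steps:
k = 25
z(I) = 2*I
f(A, O) = 66 + 6*O² (f(A, O) = -36 + 6*(O*O + 17) = -36 + 6*(O² + 17) = -36 + 6*(17 + O²) = -36 + (102 + 6*O²) = 66 + 6*O²)
(f(k, z(3)) + (-9 + 12)*6)² = ((66 + 6*(2*3)²) + (-9 + 12)*6)² = ((66 + 6*6²) + 3*6)² = ((66 + 6*36) + 18)² = ((66 + 216) + 18)² = (282 + 18)² = 300² = 90000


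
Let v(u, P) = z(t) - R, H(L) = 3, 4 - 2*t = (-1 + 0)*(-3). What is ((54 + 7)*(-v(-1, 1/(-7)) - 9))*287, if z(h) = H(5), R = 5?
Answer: -122549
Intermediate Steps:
t = ½ (t = 2 - (-1 + 0)*(-3)/2 = 2 - (-1)*(-3)/2 = 2 - ½*3 = 2 - 3/2 = ½ ≈ 0.50000)
z(h) = 3
v(u, P) = -2 (v(u, P) = 3 - 1*5 = 3 - 5 = -2)
((54 + 7)*(-v(-1, 1/(-7)) - 9))*287 = ((54 + 7)*(-1*(-2) - 9))*287 = (61*(2 - 9))*287 = (61*(-7))*287 = -427*287 = -122549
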